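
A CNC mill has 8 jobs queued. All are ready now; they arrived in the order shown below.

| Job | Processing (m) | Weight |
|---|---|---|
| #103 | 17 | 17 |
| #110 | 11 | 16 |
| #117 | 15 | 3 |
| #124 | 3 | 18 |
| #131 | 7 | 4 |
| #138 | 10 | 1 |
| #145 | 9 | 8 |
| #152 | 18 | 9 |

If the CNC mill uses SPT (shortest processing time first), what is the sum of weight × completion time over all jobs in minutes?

SPT (increasing processing time): #124 #131 #145 #138 #110 #117 #103 #152.
#124: finishes 3, weight 18, w·C = 54
#131: finishes 10, weight 4, w·C = 40
#145: finishes 19, weight 8, w·C = 152
#138: finishes 29, weight 1, w·C = 29
#110: finishes 40, weight 16, w·C = 640
#117: finishes 55, weight 3, w·C = 165
#103: finishes 72, weight 17, w·C = 1224
#152: finishes 90, weight 9, w·C = 810
Sum = 54+40+152+29+640+165+1224+810 = 3114.

3114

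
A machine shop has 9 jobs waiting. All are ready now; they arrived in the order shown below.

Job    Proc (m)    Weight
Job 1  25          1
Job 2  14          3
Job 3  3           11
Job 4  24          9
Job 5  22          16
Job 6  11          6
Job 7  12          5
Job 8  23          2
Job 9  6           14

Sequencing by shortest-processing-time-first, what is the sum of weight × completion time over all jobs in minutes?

SPT (increasing processing time): Job 3 Job 9 Job 6 Job 7 Job 2 Job 5 Job 8 Job 4 Job 1.
Job 3: finishes 3, weight 11, w·C = 33
Job 9: finishes 9, weight 14, w·C = 126
Job 6: finishes 20, weight 6, w·C = 120
Job 7: finishes 32, weight 5, w·C = 160
Job 2: finishes 46, weight 3, w·C = 138
Job 5: finishes 68, weight 16, w·C = 1088
Job 8: finishes 91, weight 2, w·C = 182
Job 4: finishes 115, weight 9, w·C = 1035
Job 1: finishes 140, weight 1, w·C = 140
Sum = 33+126+120+160+138+1088+182+1035+140 = 3022.

3022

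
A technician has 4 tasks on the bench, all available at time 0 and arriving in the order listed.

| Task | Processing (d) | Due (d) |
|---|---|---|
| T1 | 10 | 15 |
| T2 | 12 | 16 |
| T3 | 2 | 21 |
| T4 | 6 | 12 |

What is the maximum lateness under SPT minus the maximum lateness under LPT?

-2

SPT (increasing processing time): T3 T4 T1 T2.
T3: 0→2, due 21, lateness -19
T4: 2→8, due 12, lateness -4
T1: 8→18, due 15, lateness 3
T2: 18→30, due 16, lateness 14
Maximum = 14.
LPT (decreasing processing time): T2 T1 T4 T3.
T2: 0→12, due 16, lateness -4
T1: 12→22, due 15, lateness 7
T4: 22→28, due 12, lateness 16
T3: 28→30, due 21, lateness 9
Maximum = 16.
Difference = 14 − 16 = -2.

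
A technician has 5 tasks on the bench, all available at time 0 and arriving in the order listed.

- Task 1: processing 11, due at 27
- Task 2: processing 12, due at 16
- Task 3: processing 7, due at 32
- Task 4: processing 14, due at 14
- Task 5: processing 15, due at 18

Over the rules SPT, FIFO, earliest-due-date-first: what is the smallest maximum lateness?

SPT (increasing processing time): Task 3 Task 1 Task 2 Task 4 Task 5.
Task 3: 0→7, due 32, lateness -25
Task 1: 7→18, due 27, lateness -9
Task 2: 18→30, due 16, lateness 14
Task 4: 30→44, due 14, lateness 30
Task 5: 44→59, due 18, lateness 41
Maximum = 41.
FIFO (arrival order): Task 1 Task 2 Task 3 Task 4 Task 5.
Task 1: 0→11, due 27, lateness -16
Task 2: 11→23, due 16, lateness 7
Task 3: 23→30, due 32, lateness -2
Task 4: 30→44, due 14, lateness 30
Task 5: 44→59, due 18, lateness 41
Maximum = 41.
EDD (increasing due date): Task 4 Task 2 Task 5 Task 1 Task 3.
Task 4: 0→14, due 14, lateness 0
Task 2: 14→26, due 16, lateness 10
Task 5: 26→41, due 18, lateness 23
Task 1: 41→52, due 27, lateness 25
Task 3: 52→59, due 32, lateness 27
Maximum = 27.
SPT 41, FIFO 41, EDD 27 → minimum 27.

27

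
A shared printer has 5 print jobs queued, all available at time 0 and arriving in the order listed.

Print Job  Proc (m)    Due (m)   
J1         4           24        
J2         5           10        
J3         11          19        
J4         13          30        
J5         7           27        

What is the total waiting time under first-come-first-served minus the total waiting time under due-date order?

FIFO (arrival order): J1 J2 J3 J4 J5.
J1: waits 0, runs 0→4
J2: waits 4, runs 4→9
J3: waits 9, runs 9→20
J4: waits 20, runs 20→33
J5: waits 33, runs 33→40
Sum = 0+4+9+20+33 = 66.
EDD (increasing due date): J2 J3 J1 J5 J4.
J2: waits 0, runs 0→5
J3: waits 5, runs 5→16
J1: waits 16, runs 16→20
J5: waits 20, runs 20→27
J4: waits 27, runs 27→40
Sum = 0+5+16+20+27 = 68.
Difference = 66 − 68 = -2.

-2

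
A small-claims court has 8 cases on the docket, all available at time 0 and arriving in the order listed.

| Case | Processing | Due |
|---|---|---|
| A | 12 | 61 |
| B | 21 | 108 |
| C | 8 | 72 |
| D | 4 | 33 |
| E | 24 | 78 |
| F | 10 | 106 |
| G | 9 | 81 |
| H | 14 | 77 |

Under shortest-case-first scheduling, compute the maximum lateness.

SPT (increasing processing time): D C G F A H B E.
D: 0→4, due 33, lateness -29
C: 4→12, due 72, lateness -60
G: 12→21, due 81, lateness -60
F: 21→31, due 106, lateness -75
A: 31→43, due 61, lateness -18
H: 43→57, due 77, lateness -20
B: 57→78, due 108, lateness -30
E: 78→102, due 78, lateness 24
Maximum = 24.

24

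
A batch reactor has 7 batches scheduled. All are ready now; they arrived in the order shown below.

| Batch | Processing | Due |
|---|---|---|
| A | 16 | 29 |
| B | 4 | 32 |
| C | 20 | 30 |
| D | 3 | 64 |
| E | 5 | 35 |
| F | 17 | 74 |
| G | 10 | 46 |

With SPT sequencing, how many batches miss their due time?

2

SPT (increasing processing time): D B E G A F C.
D: 0→3, due 64, tardiness 0
B: 3→7, due 32, tardiness 0
E: 7→12, due 35, tardiness 0
G: 12→22, due 46, tardiness 0
A: 22→38, due 29, tardiness 9
F: 38→55, due 74, tardiness 0
C: 55→75, due 30, tardiness 45
Late batches: 2.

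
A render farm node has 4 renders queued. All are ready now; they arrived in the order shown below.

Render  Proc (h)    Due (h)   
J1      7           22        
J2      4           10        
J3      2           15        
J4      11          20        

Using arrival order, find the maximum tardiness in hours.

4

FIFO (arrival order): J1 J2 J3 J4.
J1: 0→7, due 22, tardiness 0
J2: 7→11, due 10, tardiness 1
J3: 11→13, due 15, tardiness 0
J4: 13→24, due 20, tardiness 4
Maximum = 4.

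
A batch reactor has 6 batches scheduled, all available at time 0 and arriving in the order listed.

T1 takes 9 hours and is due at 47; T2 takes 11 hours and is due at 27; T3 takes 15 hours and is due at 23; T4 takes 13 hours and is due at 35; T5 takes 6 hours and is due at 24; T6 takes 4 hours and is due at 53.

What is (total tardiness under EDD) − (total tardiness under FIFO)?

-33

EDD (increasing due date): T3 T5 T2 T4 T1 T6.
T3: 0→15, due 23, tardiness 0
T5: 15→21, due 24, tardiness 0
T2: 21→32, due 27, tardiness 5
T4: 32→45, due 35, tardiness 10
T1: 45→54, due 47, tardiness 7
T6: 54→58, due 53, tardiness 5
Sum = 0+0+5+10+7+5 = 27.
FIFO (arrival order): T1 T2 T3 T4 T5 T6.
T1: 0→9, due 47, tardiness 0
T2: 9→20, due 27, tardiness 0
T3: 20→35, due 23, tardiness 12
T4: 35→48, due 35, tardiness 13
T5: 48→54, due 24, tardiness 30
T6: 54→58, due 53, tardiness 5
Sum = 0+0+12+13+30+5 = 60.
Difference = 27 − 60 = -33.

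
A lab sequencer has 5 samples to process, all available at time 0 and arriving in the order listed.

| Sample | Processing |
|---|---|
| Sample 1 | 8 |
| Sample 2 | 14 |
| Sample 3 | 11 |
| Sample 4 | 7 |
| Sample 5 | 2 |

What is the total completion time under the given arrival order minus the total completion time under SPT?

47

FIFO (arrival order): Sample 1 Sample 2 Sample 3 Sample 4 Sample 5.
Sample 1: 0→8
Sample 2: 8→22
Sample 3: 22→33
Sample 4: 33→40
Sample 5: 40→42
Sum = 8+22+33+40+42 = 145.
SPT (increasing processing time): Sample 5 Sample 4 Sample 1 Sample 3 Sample 2.
Sample 5: 0→2
Sample 4: 2→9
Sample 1: 9→17
Sample 3: 17→28
Sample 2: 28→42
Sum = 2+9+17+28+42 = 98.
Difference = 145 − 98 = 47.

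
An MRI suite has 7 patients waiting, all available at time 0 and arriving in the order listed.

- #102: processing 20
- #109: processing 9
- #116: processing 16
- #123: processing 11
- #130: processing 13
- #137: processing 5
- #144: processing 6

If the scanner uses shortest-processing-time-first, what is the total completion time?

251

SPT (increasing processing time): #137 #144 #109 #123 #130 #116 #102.
#137: 0→5
#144: 5→11
#109: 11→20
#123: 20→31
#130: 31→44
#116: 44→60
#102: 60→80
Sum = 5+11+20+31+44+60+80 = 251.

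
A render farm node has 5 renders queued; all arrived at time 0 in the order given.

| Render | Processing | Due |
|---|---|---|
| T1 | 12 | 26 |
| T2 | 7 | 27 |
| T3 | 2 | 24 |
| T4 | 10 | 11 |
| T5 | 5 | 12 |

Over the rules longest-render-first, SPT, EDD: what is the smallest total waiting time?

47

LPT (decreasing processing time): T1 T4 T2 T5 T3.
T1: waits 0, runs 0→12
T4: waits 12, runs 12→22
T2: waits 22, runs 22→29
T5: waits 29, runs 29→34
T3: waits 34, runs 34→36
Sum = 0+12+22+29+34 = 97.
SPT (increasing processing time): T3 T5 T2 T4 T1.
T3: waits 0, runs 0→2
T5: waits 2, runs 2→7
T2: waits 7, runs 7→14
T4: waits 14, runs 14→24
T1: waits 24, runs 24→36
Sum = 0+2+7+14+24 = 47.
EDD (increasing due date): T4 T5 T3 T1 T2.
T4: waits 0, runs 0→10
T5: waits 10, runs 10→15
T3: waits 15, runs 15→17
T1: waits 17, runs 17→29
T2: waits 29, runs 29→36
Sum = 0+10+15+17+29 = 71.
LPT 97, SPT 47, EDD 71 → minimum 47.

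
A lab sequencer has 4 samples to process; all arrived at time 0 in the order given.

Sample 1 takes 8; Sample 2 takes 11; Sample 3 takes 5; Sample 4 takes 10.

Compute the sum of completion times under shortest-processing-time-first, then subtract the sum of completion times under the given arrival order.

SPT (increasing processing time): Sample 3 Sample 1 Sample 4 Sample 2.
Sample 3: 0→5
Sample 1: 5→13
Sample 4: 13→23
Sample 2: 23→34
Sum = 5+13+23+34 = 75.
FIFO (arrival order): Sample 1 Sample 2 Sample 3 Sample 4.
Sample 1: 0→8
Sample 2: 8→19
Sample 3: 19→24
Sample 4: 24→34
Sum = 8+19+24+34 = 85.
Difference = 75 − 85 = -10.

-10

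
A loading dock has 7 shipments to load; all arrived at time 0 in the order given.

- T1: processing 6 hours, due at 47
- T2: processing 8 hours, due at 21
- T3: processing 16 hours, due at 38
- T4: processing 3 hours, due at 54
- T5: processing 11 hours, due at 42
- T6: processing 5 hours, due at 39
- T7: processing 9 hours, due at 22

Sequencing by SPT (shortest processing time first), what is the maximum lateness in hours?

SPT (increasing processing time): T4 T6 T1 T2 T7 T5 T3.
T4: 0→3, due 54, lateness -51
T6: 3→8, due 39, lateness -31
T1: 8→14, due 47, lateness -33
T2: 14→22, due 21, lateness 1
T7: 22→31, due 22, lateness 9
T5: 31→42, due 42, lateness 0
T3: 42→58, due 38, lateness 20
Maximum = 20.

20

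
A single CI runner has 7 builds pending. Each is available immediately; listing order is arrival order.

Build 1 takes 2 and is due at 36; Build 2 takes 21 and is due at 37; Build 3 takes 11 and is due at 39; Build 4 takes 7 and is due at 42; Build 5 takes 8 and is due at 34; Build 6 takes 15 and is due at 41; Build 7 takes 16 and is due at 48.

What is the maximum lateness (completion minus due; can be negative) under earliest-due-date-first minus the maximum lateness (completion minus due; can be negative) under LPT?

-12

EDD (increasing due date): Build 5 Build 1 Build 2 Build 3 Build 6 Build 4 Build 7.
Build 5: 0→8, due 34, lateness -26
Build 1: 8→10, due 36, lateness -26
Build 2: 10→31, due 37, lateness -6
Build 3: 31→42, due 39, lateness 3
Build 6: 42→57, due 41, lateness 16
Build 4: 57→64, due 42, lateness 22
Build 7: 64→80, due 48, lateness 32
Maximum = 32.
LPT (decreasing processing time): Build 2 Build 7 Build 6 Build 3 Build 5 Build 4 Build 1.
Build 2: 0→21, due 37, lateness -16
Build 7: 21→37, due 48, lateness -11
Build 6: 37→52, due 41, lateness 11
Build 3: 52→63, due 39, lateness 24
Build 5: 63→71, due 34, lateness 37
Build 4: 71→78, due 42, lateness 36
Build 1: 78→80, due 36, lateness 44
Maximum = 44.
Difference = 32 − 44 = -12.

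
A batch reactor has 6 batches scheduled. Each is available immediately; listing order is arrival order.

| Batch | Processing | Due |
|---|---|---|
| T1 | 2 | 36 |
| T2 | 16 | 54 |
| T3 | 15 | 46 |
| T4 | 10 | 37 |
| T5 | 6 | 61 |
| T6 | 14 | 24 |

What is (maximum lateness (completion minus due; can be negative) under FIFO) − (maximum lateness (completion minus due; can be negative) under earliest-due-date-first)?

FIFO (arrival order): T1 T2 T3 T4 T5 T6.
T1: 0→2, due 36, lateness -34
T2: 2→18, due 54, lateness -36
T3: 18→33, due 46, lateness -13
T4: 33→43, due 37, lateness 6
T5: 43→49, due 61, lateness -12
T6: 49→63, due 24, lateness 39
Maximum = 39.
EDD (increasing due date): T6 T1 T4 T3 T2 T5.
T6: 0→14, due 24, lateness -10
T1: 14→16, due 36, lateness -20
T4: 16→26, due 37, lateness -11
T3: 26→41, due 46, lateness -5
T2: 41→57, due 54, lateness 3
T5: 57→63, due 61, lateness 2
Maximum = 3.
Difference = 39 − 3 = 36.

36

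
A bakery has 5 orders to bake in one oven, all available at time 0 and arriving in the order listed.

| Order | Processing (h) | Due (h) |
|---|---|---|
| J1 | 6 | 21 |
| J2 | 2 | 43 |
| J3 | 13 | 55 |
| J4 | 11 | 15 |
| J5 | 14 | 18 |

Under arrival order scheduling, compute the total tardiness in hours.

FIFO (arrival order): J1 J2 J3 J4 J5.
J1: 0→6, due 21, tardiness 0
J2: 6→8, due 43, tardiness 0
J3: 8→21, due 55, tardiness 0
J4: 21→32, due 15, tardiness 17
J5: 32→46, due 18, tardiness 28
Sum = 0+0+0+17+28 = 45.

45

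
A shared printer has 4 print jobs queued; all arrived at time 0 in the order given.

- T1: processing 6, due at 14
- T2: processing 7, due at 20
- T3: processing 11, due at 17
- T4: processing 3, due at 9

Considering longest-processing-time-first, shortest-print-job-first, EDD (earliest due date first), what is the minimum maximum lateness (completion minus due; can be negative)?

7

LPT (decreasing processing time): T3 T2 T1 T4.
T3: 0→11, due 17, lateness -6
T2: 11→18, due 20, lateness -2
T1: 18→24, due 14, lateness 10
T4: 24→27, due 9, lateness 18
Maximum = 18.
SPT (increasing processing time): T4 T1 T2 T3.
T4: 0→3, due 9, lateness -6
T1: 3→9, due 14, lateness -5
T2: 9→16, due 20, lateness -4
T3: 16→27, due 17, lateness 10
Maximum = 10.
EDD (increasing due date): T4 T1 T3 T2.
T4: 0→3, due 9, lateness -6
T1: 3→9, due 14, lateness -5
T3: 9→20, due 17, lateness 3
T2: 20→27, due 20, lateness 7
Maximum = 7.
LPT 18, SPT 10, EDD 7 → minimum 7.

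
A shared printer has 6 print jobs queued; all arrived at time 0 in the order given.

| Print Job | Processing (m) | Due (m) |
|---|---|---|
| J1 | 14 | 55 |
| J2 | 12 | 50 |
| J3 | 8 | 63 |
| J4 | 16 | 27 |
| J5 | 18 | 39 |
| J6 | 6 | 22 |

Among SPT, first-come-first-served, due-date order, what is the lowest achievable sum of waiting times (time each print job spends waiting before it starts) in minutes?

SPT (increasing processing time): J6 J3 J2 J1 J4 J5.
J6: waits 0, runs 0→6
J3: waits 6, runs 6→14
J2: waits 14, runs 14→26
J1: waits 26, runs 26→40
J4: waits 40, runs 40→56
J5: waits 56, runs 56→74
Sum = 0+6+14+26+40+56 = 142.
FIFO (arrival order): J1 J2 J3 J4 J5 J6.
J1: waits 0, runs 0→14
J2: waits 14, runs 14→26
J3: waits 26, runs 26→34
J4: waits 34, runs 34→50
J5: waits 50, runs 50→68
J6: waits 68, runs 68→74
Sum = 0+14+26+34+50+68 = 192.
EDD (increasing due date): J6 J4 J5 J2 J1 J3.
J6: waits 0, runs 0→6
J4: waits 6, runs 6→22
J5: waits 22, runs 22→40
J2: waits 40, runs 40→52
J1: waits 52, runs 52→66
J3: waits 66, runs 66→74
Sum = 0+6+22+40+52+66 = 186.
SPT 142, FIFO 192, EDD 186 → minimum 142.

142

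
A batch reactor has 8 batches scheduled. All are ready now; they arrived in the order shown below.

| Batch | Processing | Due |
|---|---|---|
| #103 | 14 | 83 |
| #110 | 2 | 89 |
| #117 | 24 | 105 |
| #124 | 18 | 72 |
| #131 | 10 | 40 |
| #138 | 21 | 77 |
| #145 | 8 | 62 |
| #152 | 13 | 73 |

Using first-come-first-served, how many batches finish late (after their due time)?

FIFO (arrival order): #103 #110 #117 #124 #131 #138 #145 #152.
#103: 0→14, due 83, tardiness 0
#110: 14→16, due 89, tardiness 0
#117: 16→40, due 105, tardiness 0
#124: 40→58, due 72, tardiness 0
#131: 58→68, due 40, tardiness 28
#138: 68→89, due 77, tardiness 12
#145: 89→97, due 62, tardiness 35
#152: 97→110, due 73, tardiness 37
Late batches: 4.

4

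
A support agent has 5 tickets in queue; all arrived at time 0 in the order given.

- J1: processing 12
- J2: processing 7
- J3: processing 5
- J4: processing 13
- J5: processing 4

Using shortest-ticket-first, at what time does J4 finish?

41

SPT (increasing processing time): J5 J3 J2 J1 J4.
J5: 0→4
J3: 4→9
J2: 9→16
J1: 16→28
J4: 28→41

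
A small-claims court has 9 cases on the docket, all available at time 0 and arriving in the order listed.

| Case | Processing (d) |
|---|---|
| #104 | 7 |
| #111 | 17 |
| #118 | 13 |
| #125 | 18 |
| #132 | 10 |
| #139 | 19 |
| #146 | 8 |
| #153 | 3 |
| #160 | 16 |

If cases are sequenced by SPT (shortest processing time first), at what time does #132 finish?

SPT (increasing processing time): #153 #104 #146 #132 #118 #160 #111 #125 #139.
#153: 0→3
#104: 3→10
#146: 10→18
#132: 18→28

28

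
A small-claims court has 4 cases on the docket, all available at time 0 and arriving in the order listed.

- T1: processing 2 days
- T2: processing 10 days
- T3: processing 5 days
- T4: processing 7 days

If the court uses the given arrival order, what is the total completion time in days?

FIFO (arrival order): T1 T2 T3 T4.
T1: 0→2
T2: 2→12
T3: 12→17
T4: 17→24
Sum = 2+12+17+24 = 55.

55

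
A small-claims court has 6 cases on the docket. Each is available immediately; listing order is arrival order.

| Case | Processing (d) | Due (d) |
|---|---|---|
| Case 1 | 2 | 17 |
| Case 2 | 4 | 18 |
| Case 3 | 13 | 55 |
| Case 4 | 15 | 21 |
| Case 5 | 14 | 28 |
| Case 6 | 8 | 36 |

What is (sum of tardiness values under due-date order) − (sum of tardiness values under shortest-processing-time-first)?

EDD (increasing due date): Case 1 Case 2 Case 4 Case 5 Case 6 Case 3.
Case 1: 0→2, due 17, tardiness 0
Case 2: 2→6, due 18, tardiness 0
Case 4: 6→21, due 21, tardiness 0
Case 5: 21→35, due 28, tardiness 7
Case 6: 35→43, due 36, tardiness 7
Case 3: 43→56, due 55, tardiness 1
Sum = 0+0+0+7+7+1 = 15.
SPT (increasing processing time): Case 1 Case 2 Case 6 Case 3 Case 5 Case 4.
Case 1: 0→2, due 17, tardiness 0
Case 2: 2→6, due 18, tardiness 0
Case 6: 6→14, due 36, tardiness 0
Case 3: 14→27, due 55, tardiness 0
Case 5: 27→41, due 28, tardiness 13
Case 4: 41→56, due 21, tardiness 35
Sum = 0+0+0+0+13+35 = 48.
Difference = 15 − 48 = -33.

-33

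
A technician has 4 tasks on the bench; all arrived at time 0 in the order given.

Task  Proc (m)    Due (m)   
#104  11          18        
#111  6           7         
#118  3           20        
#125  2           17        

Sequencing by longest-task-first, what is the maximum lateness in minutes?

10

LPT (decreasing processing time): #104 #111 #118 #125.
#104: 0→11, due 18, lateness -7
#111: 11→17, due 7, lateness 10
#118: 17→20, due 20, lateness 0
#125: 20→22, due 17, lateness 5
Maximum = 10.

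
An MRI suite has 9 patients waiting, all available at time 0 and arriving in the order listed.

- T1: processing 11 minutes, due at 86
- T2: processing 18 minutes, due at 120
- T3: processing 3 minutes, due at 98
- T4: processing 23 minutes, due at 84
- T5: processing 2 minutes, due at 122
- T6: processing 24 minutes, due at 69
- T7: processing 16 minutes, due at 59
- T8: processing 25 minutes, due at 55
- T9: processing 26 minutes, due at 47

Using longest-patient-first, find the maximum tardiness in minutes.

LPT (decreasing processing time): T9 T8 T6 T4 T2 T7 T1 T3 T5.
T9: 0→26, due 47, tardiness 0
T8: 26→51, due 55, tardiness 0
T6: 51→75, due 69, tardiness 6
T4: 75→98, due 84, tardiness 14
T2: 98→116, due 120, tardiness 0
T7: 116→132, due 59, tardiness 73
T1: 132→143, due 86, tardiness 57
T3: 143→146, due 98, tardiness 48
T5: 146→148, due 122, tardiness 26
Maximum = 73.

73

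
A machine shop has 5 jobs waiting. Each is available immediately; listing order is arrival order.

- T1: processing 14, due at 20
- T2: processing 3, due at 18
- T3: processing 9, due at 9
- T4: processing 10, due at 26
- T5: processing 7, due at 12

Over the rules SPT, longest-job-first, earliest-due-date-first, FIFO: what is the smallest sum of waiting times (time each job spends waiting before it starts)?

SPT (increasing processing time): T2 T5 T3 T4 T1.
T2: waits 0, runs 0→3
T5: waits 3, runs 3→10
T3: waits 10, runs 10→19
T4: waits 19, runs 19→29
T1: waits 29, runs 29→43
Sum = 0+3+10+19+29 = 61.
LPT (decreasing processing time): T1 T4 T3 T5 T2.
T1: waits 0, runs 0→14
T4: waits 14, runs 14→24
T3: waits 24, runs 24→33
T5: waits 33, runs 33→40
T2: waits 40, runs 40→43
Sum = 0+14+24+33+40 = 111.
EDD (increasing due date): T3 T5 T2 T1 T4.
T3: waits 0, runs 0→9
T5: waits 9, runs 9→16
T2: waits 16, runs 16→19
T1: waits 19, runs 19→33
T4: waits 33, runs 33→43
Sum = 0+9+16+19+33 = 77.
FIFO (arrival order): T1 T2 T3 T4 T5.
T1: waits 0, runs 0→14
T2: waits 14, runs 14→17
T3: waits 17, runs 17→26
T4: waits 26, runs 26→36
T5: waits 36, runs 36→43
Sum = 0+14+17+26+36 = 93.
SPT 61, LPT 111, EDD 77, FIFO 93 → minimum 61.

61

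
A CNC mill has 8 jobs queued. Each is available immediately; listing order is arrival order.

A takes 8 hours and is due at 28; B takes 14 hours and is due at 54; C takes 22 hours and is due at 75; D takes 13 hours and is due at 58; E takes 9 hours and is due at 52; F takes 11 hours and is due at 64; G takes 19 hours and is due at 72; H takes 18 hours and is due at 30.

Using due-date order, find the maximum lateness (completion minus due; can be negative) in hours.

39

EDD (increasing due date): A H E B D F G C.
A: 0→8, due 28, lateness -20
H: 8→26, due 30, lateness -4
E: 26→35, due 52, lateness -17
B: 35→49, due 54, lateness -5
D: 49→62, due 58, lateness 4
F: 62→73, due 64, lateness 9
G: 73→92, due 72, lateness 20
C: 92→114, due 75, lateness 39
Maximum = 39.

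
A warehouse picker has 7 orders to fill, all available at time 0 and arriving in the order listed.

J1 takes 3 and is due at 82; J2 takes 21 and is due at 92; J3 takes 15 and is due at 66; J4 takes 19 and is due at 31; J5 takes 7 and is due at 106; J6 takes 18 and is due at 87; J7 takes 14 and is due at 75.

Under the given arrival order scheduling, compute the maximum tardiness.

27

FIFO (arrival order): J1 J2 J3 J4 J5 J6 J7.
J1: 0→3, due 82, tardiness 0
J2: 3→24, due 92, tardiness 0
J3: 24→39, due 66, tardiness 0
J4: 39→58, due 31, tardiness 27
J5: 58→65, due 106, tardiness 0
J6: 65→83, due 87, tardiness 0
J7: 83→97, due 75, tardiness 22
Maximum = 27.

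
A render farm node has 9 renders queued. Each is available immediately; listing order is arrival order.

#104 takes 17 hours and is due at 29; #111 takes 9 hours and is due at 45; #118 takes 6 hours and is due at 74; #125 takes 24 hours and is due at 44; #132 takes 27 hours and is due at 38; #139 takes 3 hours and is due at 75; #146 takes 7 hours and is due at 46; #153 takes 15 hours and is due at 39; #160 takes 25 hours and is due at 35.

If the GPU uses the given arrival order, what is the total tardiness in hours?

282

FIFO (arrival order): #104 #111 #118 #125 #132 #139 #146 #153 #160.
#104: 0→17, due 29, tardiness 0
#111: 17→26, due 45, tardiness 0
#118: 26→32, due 74, tardiness 0
#125: 32→56, due 44, tardiness 12
#132: 56→83, due 38, tardiness 45
#139: 83→86, due 75, tardiness 11
#146: 86→93, due 46, tardiness 47
#153: 93→108, due 39, tardiness 69
#160: 108→133, due 35, tardiness 98
Sum = 0+0+0+12+45+11+47+69+98 = 282.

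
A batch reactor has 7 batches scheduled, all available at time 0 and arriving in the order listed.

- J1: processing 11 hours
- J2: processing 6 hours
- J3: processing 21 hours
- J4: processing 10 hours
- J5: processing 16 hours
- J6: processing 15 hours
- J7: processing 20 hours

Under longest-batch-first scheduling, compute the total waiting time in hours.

LPT (decreasing processing time): J3 J7 J5 J6 J1 J4 J2.
J3: waits 0, runs 0→21
J7: waits 21, runs 21→41
J5: waits 41, runs 41→57
J6: waits 57, runs 57→72
J1: waits 72, runs 72→83
J4: waits 83, runs 83→93
J2: waits 93, runs 93→99
Sum = 0+21+41+57+72+83+93 = 367.

367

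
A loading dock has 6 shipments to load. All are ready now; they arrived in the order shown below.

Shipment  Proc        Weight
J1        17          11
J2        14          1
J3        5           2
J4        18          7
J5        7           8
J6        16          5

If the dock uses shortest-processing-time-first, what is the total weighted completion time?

SPT (increasing processing time): J3 J5 J2 J6 J1 J4.
J3: finishes 5, weight 2, w·C = 10
J5: finishes 12, weight 8, w·C = 96
J2: finishes 26, weight 1, w·C = 26
J6: finishes 42, weight 5, w·C = 210
J1: finishes 59, weight 11, w·C = 649
J4: finishes 77, weight 7, w·C = 539
Sum = 10+96+26+210+649+539 = 1530.

1530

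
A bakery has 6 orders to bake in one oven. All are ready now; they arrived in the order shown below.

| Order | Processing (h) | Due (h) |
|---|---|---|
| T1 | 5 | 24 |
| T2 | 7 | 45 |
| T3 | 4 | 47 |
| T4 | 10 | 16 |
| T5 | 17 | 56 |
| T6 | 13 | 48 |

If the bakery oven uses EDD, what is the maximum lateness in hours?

0

EDD (increasing due date): T4 T1 T2 T3 T6 T5.
T4: 0→10, due 16, lateness -6
T1: 10→15, due 24, lateness -9
T2: 15→22, due 45, lateness -23
T3: 22→26, due 47, lateness -21
T6: 26→39, due 48, lateness -9
T5: 39→56, due 56, lateness 0
Maximum = 0.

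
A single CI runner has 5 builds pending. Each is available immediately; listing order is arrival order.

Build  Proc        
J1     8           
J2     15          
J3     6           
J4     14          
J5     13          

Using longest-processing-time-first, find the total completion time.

LPT (decreasing processing time): J2 J4 J5 J1 J3.
J2: 0→15
J4: 15→29
J5: 29→42
J1: 42→50
J3: 50→56
Sum = 15+29+42+50+56 = 192.

192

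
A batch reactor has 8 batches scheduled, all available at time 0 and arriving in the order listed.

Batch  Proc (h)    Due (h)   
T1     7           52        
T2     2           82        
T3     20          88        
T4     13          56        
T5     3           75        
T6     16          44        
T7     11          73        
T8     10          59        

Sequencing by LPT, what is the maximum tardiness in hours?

25

LPT (decreasing processing time): T3 T6 T4 T7 T8 T1 T5 T2.
T3: 0→20, due 88, tardiness 0
T6: 20→36, due 44, tardiness 0
T4: 36→49, due 56, tardiness 0
T7: 49→60, due 73, tardiness 0
T8: 60→70, due 59, tardiness 11
T1: 70→77, due 52, tardiness 25
T5: 77→80, due 75, tardiness 5
T2: 80→82, due 82, tardiness 0
Maximum = 25.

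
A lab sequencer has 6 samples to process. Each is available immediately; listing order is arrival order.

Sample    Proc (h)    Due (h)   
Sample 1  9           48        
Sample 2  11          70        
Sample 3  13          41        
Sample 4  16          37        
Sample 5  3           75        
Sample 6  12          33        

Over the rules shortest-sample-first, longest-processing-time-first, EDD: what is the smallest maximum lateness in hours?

SPT (increasing processing time): Sample 5 Sample 1 Sample 2 Sample 6 Sample 3 Sample 4.
Sample 5: 0→3, due 75, lateness -72
Sample 1: 3→12, due 48, lateness -36
Sample 2: 12→23, due 70, lateness -47
Sample 6: 23→35, due 33, lateness 2
Sample 3: 35→48, due 41, lateness 7
Sample 4: 48→64, due 37, lateness 27
Maximum = 27.
LPT (decreasing processing time): Sample 4 Sample 3 Sample 6 Sample 2 Sample 1 Sample 5.
Sample 4: 0→16, due 37, lateness -21
Sample 3: 16→29, due 41, lateness -12
Sample 6: 29→41, due 33, lateness 8
Sample 2: 41→52, due 70, lateness -18
Sample 1: 52→61, due 48, lateness 13
Sample 5: 61→64, due 75, lateness -11
Maximum = 13.
EDD (increasing due date): Sample 6 Sample 4 Sample 3 Sample 1 Sample 2 Sample 5.
Sample 6: 0→12, due 33, lateness -21
Sample 4: 12→28, due 37, lateness -9
Sample 3: 28→41, due 41, lateness 0
Sample 1: 41→50, due 48, lateness 2
Sample 2: 50→61, due 70, lateness -9
Sample 5: 61→64, due 75, lateness -11
Maximum = 2.
SPT 27, LPT 13, EDD 2 → minimum 2.

2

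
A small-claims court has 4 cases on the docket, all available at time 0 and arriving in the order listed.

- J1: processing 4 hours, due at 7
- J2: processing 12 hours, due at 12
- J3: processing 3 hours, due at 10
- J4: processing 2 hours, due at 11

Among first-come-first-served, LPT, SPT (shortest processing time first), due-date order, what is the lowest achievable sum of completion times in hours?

FIFO (arrival order): J1 J2 J3 J4.
J1: 0→4
J2: 4→16
J3: 16→19
J4: 19→21
Sum = 4+16+19+21 = 60.
LPT (decreasing processing time): J2 J1 J3 J4.
J2: 0→12
J1: 12→16
J3: 16→19
J4: 19→21
Sum = 12+16+19+21 = 68.
SPT (increasing processing time): J4 J3 J1 J2.
J4: 0→2
J3: 2→5
J1: 5→9
J2: 9→21
Sum = 2+5+9+21 = 37.
EDD (increasing due date): J1 J3 J4 J2.
J1: 0→4
J3: 4→7
J4: 7→9
J2: 9→21
Sum = 4+7+9+21 = 41.
FIFO 60, LPT 68, SPT 37, EDD 41 → minimum 37.

37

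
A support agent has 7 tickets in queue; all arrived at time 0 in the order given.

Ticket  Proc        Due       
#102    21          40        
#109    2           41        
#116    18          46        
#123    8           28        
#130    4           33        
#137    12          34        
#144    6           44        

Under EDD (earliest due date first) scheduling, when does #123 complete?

8

EDD (increasing due date): #123 #130 #137 #102 #109 #144 #116.
#123: 0→8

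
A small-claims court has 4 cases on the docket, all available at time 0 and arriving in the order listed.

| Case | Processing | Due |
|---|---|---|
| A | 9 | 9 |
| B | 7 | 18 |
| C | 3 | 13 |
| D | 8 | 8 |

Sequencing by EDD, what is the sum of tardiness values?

24

EDD (increasing due date): D A C B.
D: 0→8, due 8, tardiness 0
A: 8→17, due 9, tardiness 8
C: 17→20, due 13, tardiness 7
B: 20→27, due 18, tardiness 9
Sum = 0+8+7+9 = 24.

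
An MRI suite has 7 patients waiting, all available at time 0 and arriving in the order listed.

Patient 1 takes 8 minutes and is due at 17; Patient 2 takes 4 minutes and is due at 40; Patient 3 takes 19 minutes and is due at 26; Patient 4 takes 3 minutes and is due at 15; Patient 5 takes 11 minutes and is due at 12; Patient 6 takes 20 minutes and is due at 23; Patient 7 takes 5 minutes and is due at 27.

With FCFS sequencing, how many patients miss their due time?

5

FIFO (arrival order): Patient 1 Patient 2 Patient 3 Patient 4 Patient 5 Patient 6 Patient 7.
Patient 1: 0→8, due 17, tardiness 0
Patient 2: 8→12, due 40, tardiness 0
Patient 3: 12→31, due 26, tardiness 5
Patient 4: 31→34, due 15, tardiness 19
Patient 5: 34→45, due 12, tardiness 33
Patient 6: 45→65, due 23, tardiness 42
Patient 7: 65→70, due 27, tardiness 43
Late patients: 5.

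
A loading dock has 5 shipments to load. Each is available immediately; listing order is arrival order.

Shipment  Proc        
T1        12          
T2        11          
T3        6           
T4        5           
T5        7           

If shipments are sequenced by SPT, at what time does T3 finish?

SPT (increasing processing time): T4 T3 T5 T2 T1.
T4: 0→5
T3: 5→11

11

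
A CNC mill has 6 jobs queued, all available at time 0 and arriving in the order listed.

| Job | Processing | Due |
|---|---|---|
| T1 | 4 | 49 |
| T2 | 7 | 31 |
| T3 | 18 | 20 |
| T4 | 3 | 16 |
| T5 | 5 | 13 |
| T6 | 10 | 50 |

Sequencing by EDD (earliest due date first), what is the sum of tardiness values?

8

EDD (increasing due date): T5 T4 T3 T2 T1 T6.
T5: 0→5, due 13, tardiness 0
T4: 5→8, due 16, tardiness 0
T3: 8→26, due 20, tardiness 6
T2: 26→33, due 31, tardiness 2
T1: 33→37, due 49, tardiness 0
T6: 37→47, due 50, tardiness 0
Sum = 0+0+6+2+0+0 = 8.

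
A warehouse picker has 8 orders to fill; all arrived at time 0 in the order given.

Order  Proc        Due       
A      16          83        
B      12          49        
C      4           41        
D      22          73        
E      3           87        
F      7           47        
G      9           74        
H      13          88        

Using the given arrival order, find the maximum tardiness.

FIFO (arrival order): A B C D E F G H.
A: 0→16, due 83, tardiness 0
B: 16→28, due 49, tardiness 0
C: 28→32, due 41, tardiness 0
D: 32→54, due 73, tardiness 0
E: 54→57, due 87, tardiness 0
F: 57→64, due 47, tardiness 17
G: 64→73, due 74, tardiness 0
H: 73→86, due 88, tardiness 0
Maximum = 17.

17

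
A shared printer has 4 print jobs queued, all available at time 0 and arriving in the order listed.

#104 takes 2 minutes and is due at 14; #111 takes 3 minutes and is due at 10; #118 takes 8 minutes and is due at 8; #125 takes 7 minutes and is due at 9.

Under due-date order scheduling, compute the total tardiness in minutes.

20

EDD (increasing due date): #118 #125 #111 #104.
#118: 0→8, due 8, tardiness 0
#125: 8→15, due 9, tardiness 6
#111: 15→18, due 10, tardiness 8
#104: 18→20, due 14, tardiness 6
Sum = 0+6+8+6 = 20.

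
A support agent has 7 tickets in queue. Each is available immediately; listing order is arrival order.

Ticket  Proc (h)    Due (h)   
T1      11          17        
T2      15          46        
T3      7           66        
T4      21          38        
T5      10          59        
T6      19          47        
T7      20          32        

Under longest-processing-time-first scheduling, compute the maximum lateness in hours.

69

LPT (decreasing processing time): T4 T7 T6 T2 T1 T5 T3.
T4: 0→21, due 38, lateness -17
T7: 21→41, due 32, lateness 9
T6: 41→60, due 47, lateness 13
T2: 60→75, due 46, lateness 29
T1: 75→86, due 17, lateness 69
T5: 86→96, due 59, lateness 37
T3: 96→103, due 66, lateness 37
Maximum = 69.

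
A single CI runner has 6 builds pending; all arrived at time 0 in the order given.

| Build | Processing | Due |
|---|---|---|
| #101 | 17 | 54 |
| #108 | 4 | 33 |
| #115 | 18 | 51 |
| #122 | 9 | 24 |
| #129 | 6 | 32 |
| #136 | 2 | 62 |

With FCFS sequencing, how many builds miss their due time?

2

FIFO (arrival order): #101 #108 #115 #122 #129 #136.
#101: 0→17, due 54, tardiness 0
#108: 17→21, due 33, tardiness 0
#115: 21→39, due 51, tardiness 0
#122: 39→48, due 24, tardiness 24
#129: 48→54, due 32, tardiness 22
#136: 54→56, due 62, tardiness 0
Late builds: 2.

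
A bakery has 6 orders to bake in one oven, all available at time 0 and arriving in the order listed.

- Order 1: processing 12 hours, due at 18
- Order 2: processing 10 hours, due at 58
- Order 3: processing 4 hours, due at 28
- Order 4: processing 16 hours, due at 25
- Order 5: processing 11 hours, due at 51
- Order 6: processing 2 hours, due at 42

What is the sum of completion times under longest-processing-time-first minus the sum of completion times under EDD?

34

LPT (decreasing processing time): Order 4 Order 1 Order 5 Order 2 Order 3 Order 6.
Order 4: 0→16
Order 1: 16→28
Order 5: 28→39
Order 2: 39→49
Order 3: 49→53
Order 6: 53→55
Sum = 16+28+39+49+53+55 = 240.
EDD (increasing due date): Order 1 Order 4 Order 3 Order 6 Order 5 Order 2.
Order 1: 0→12
Order 4: 12→28
Order 3: 28→32
Order 6: 32→34
Order 5: 34→45
Order 2: 45→55
Sum = 12+28+32+34+45+55 = 206.
Difference = 240 − 206 = 34.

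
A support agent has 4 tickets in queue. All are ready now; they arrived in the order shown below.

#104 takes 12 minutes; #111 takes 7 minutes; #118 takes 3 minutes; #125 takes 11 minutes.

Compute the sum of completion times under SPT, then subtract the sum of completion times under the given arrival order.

-19

SPT (increasing processing time): #118 #111 #125 #104.
#118: 0→3
#111: 3→10
#125: 10→21
#104: 21→33
Sum = 3+10+21+33 = 67.
FIFO (arrival order): #104 #111 #118 #125.
#104: 0→12
#111: 12→19
#118: 19→22
#125: 22→33
Sum = 12+19+22+33 = 86.
Difference = 67 − 86 = -19.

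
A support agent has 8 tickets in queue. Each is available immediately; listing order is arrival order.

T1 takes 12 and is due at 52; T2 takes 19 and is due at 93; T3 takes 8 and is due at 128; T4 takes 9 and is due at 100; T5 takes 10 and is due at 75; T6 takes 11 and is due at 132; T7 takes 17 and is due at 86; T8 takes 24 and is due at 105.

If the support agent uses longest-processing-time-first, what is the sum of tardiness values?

40

LPT (decreasing processing time): T8 T2 T7 T1 T6 T5 T4 T3.
T8: 0→24, due 105, tardiness 0
T2: 24→43, due 93, tardiness 0
T7: 43→60, due 86, tardiness 0
T1: 60→72, due 52, tardiness 20
T6: 72→83, due 132, tardiness 0
T5: 83→93, due 75, tardiness 18
T4: 93→102, due 100, tardiness 2
T3: 102→110, due 128, tardiness 0
Sum = 0+0+0+20+0+18+2+0 = 40.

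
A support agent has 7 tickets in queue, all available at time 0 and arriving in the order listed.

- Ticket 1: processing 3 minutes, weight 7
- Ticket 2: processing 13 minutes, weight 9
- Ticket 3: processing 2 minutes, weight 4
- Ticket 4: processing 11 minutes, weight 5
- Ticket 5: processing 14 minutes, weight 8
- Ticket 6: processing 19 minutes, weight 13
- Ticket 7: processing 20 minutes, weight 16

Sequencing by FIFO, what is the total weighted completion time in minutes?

FIFO (arrival order): Ticket 1 Ticket 2 Ticket 3 Ticket 4 Ticket 5 Ticket 6 Ticket 7.
Ticket 1: finishes 3, weight 7, w·C = 21
Ticket 2: finishes 16, weight 9, w·C = 144
Ticket 3: finishes 18, weight 4, w·C = 72
Ticket 4: finishes 29, weight 5, w·C = 145
Ticket 5: finishes 43, weight 8, w·C = 344
Ticket 6: finishes 62, weight 13, w·C = 806
Ticket 7: finishes 82, weight 16, w·C = 1312
Sum = 21+144+72+145+344+806+1312 = 2844.

2844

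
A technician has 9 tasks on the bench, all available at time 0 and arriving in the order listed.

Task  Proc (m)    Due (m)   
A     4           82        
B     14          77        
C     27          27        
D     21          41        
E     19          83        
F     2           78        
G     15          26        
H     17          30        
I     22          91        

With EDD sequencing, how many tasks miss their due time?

EDD (increasing due date): G C H D B F A E I.
G: 0→15, due 26, tardiness 0
C: 15→42, due 27, tardiness 15
H: 42→59, due 30, tardiness 29
D: 59→80, due 41, tardiness 39
B: 80→94, due 77, tardiness 17
F: 94→96, due 78, tardiness 18
A: 96→100, due 82, tardiness 18
E: 100→119, due 83, tardiness 36
I: 119→141, due 91, tardiness 50
Late tasks: 8.

8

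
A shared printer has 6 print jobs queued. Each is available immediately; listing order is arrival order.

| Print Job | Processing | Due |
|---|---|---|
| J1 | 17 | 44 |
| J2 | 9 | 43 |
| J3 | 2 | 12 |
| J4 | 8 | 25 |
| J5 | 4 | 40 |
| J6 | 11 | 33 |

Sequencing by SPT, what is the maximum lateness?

SPT (increasing processing time): J3 J5 J4 J2 J6 J1.
J3: 0→2, due 12, lateness -10
J5: 2→6, due 40, lateness -34
J4: 6→14, due 25, lateness -11
J2: 14→23, due 43, lateness -20
J6: 23→34, due 33, lateness 1
J1: 34→51, due 44, lateness 7
Maximum = 7.

7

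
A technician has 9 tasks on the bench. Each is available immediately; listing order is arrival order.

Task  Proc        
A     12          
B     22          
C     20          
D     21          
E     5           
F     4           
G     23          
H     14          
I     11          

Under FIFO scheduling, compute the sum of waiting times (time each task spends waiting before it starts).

FIFO (arrival order): A B C D E F G H I.
A: waits 0, runs 0→12
B: waits 12, runs 12→34
C: waits 34, runs 34→54
D: waits 54, runs 54→75
E: waits 75, runs 75→80
F: waits 80, runs 80→84
G: waits 84, runs 84→107
H: waits 107, runs 107→121
I: waits 121, runs 121→132
Sum = 0+12+34+54+75+80+84+107+121 = 567.

567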